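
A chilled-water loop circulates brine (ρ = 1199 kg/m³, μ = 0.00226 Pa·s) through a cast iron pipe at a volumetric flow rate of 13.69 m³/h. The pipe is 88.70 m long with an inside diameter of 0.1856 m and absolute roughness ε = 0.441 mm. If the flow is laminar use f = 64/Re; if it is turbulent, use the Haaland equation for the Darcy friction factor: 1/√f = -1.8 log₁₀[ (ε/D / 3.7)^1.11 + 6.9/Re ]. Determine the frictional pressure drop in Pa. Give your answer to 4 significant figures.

ΔP ≈ 181.2 Pa

Q = 13.69 m³/h = 13.69/3600 = 0.003803 m³/s.
Cross-sectional area A = πD²/4 = π(0.1856)²/4 = 0.02705 m²; mean velocity V = Q/A = 0.003803/0.02705 = 0.1406 m/s.
Reynolds number Re = ρVD/μ = 1199 · 0.1406 · 0.1856 / 0.00226 = 1.384e+04.
Re > 4000 → turbulent. Relative roughness ε/D = 0.000441/0.1856 = 0.00238. Haaland: 1/√f = -1.8 log₁₀[(0.00238/3.7)^1.11 + 6.9/1.384e+04] = -1.8 log₁₀[0.000286 + 0.000499] = 5.59, so f = 0.03201.
Darcy-Weisbach: ΔP = f(L/D)(ρV²/2) = 0.03201·(88.7/0.1856)·(1199·0.1406²/2) = 0.03201·477.9·11.84 = 181.2 Pa.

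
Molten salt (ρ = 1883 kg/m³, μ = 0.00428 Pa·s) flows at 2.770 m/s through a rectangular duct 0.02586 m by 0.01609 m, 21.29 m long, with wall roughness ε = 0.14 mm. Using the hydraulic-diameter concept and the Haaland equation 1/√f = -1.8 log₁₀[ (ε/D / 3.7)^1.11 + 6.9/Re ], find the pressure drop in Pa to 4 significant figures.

ΔP ≈ 283500 Pa

Hydraulic diameter D_h = 4A/P = 4·(0.02586·0.01609)/(2·(0.02586+0.01609)) = 0.001664/0.0839 = 0.01984 m.
Re = ρVD_h/μ = 1883·2.77·0.01984/0.00428 = 2.418e+04.
ε/D_h = 0.00014/0.01984 = 0.00706; Haaland gives 1/√f = -1.8 log₁₀[0.000958+0.000285] = 5.23, so f = 0.03656.
ΔP = f(L/D_h)(ρV²/2) = 0.03656·21.29/0.01984·7224 = 2.835e+05 Pa.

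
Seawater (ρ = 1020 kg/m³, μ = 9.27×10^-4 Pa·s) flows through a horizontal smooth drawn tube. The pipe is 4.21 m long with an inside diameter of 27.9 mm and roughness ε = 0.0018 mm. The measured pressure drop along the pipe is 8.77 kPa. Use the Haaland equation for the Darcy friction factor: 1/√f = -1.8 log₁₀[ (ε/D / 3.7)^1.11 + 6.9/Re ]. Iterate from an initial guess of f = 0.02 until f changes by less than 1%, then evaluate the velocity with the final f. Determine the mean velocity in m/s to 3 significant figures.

Rearranging Darcy-Weisbach: V = √(2·ΔP·D/(f·L·ρ)). With ε/D = 1.8e-06/0.0279 = 6.45e-05, iterate starting from f = 0.02:
  f = 0.02 → V = √(2·8770·0.0279/(0.02·4.21·1020)) = 2.387 m/s; Re = ρVD/μ = 7.328e+04; f → 0.01926
  f = 0.01926 → V = 2.432 m/s; Re = 7.467e+04; f → 0.01919
Converged (Δf/f < 1%). With the final f = 0.01919: V = √(2·8770·0.0279/(0.01919·4.21·1020)) = 2.437 m/s.

V ≈ 2.44 m/s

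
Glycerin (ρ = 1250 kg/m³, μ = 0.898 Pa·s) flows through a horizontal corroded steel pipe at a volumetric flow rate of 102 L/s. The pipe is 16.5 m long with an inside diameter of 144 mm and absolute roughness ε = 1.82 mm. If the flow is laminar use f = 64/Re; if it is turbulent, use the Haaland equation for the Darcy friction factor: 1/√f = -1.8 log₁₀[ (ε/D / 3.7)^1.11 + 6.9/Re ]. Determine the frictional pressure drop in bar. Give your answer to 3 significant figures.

Q = 102 L/s = 102/1000 = 0.102 m³/s.
Cross-sectional area A = πD²/4 = π(0.144)²/4 = 0.01629 m²; mean velocity V = Q/A = 0.102/0.01629 = 6.263 m/s.
Reynolds number Re = ρVD/μ = 1250 · 6.263 · 0.144 / 0.898 = 1255.
Re < 2300 → laminar flow, so f = 64/Re = 64/1255 = 0.05098 (the turbulent correlation is not needed).
Darcy-Weisbach: ΔP = f(L/D)(ρV²/2) = 0.05098·(16.5/0.144)·(1250·6.263²/2) = 0.05098·114.6·2.452e+04 = 1.432e+05 Pa.
ΔP = 1.432e+05 Pa = 1.43 bar.

ΔP ≈ 1.43 bar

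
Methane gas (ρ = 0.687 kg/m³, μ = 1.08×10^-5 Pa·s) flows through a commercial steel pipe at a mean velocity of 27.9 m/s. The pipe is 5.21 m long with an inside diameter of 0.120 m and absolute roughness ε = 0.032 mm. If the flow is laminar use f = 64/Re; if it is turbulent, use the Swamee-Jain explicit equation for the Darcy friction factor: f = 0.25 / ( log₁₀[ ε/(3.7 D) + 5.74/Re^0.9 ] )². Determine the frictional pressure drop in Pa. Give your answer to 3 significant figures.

ΔP ≈ 203 Pa

Reynolds number Re = ρVD/μ = 0.687 · 27.9 · 0.12 / 1.08e-05 = 2.13e+05.
Re > 4000 → turbulent. Relative roughness ε/D = 3.2e-05/0.12 = 0.000267. Swamee-Jain: f = 0.25/(log₁₀[0.000267/3.7 + 5.74/2.13e+05^0.9])² = 0.25/(log₁₀[7.21e-05 + 9.19e-05])² = 0.25/(-3.785)² = 0.01745.
Darcy-Weisbach: ΔP = f(L/D)(ρV²/2) = 0.01745·(5.21/0.12)·(0.687·27.9²/2) = 0.01745·43.42·267.4 = 202.6 Pa.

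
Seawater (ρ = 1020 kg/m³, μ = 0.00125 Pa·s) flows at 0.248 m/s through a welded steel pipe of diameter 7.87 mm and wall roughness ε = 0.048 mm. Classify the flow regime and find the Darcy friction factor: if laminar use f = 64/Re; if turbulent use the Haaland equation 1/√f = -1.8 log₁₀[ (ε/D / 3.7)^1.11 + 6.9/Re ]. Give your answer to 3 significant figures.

Re = ρVD/μ = 1020·0.248·0.00787/0.00125 = 1593.
Re < 2300 → laminar, so f = 64/Re = 0.04018 (roughness is irrelevant in laminar flow).

f ≈ 0.0402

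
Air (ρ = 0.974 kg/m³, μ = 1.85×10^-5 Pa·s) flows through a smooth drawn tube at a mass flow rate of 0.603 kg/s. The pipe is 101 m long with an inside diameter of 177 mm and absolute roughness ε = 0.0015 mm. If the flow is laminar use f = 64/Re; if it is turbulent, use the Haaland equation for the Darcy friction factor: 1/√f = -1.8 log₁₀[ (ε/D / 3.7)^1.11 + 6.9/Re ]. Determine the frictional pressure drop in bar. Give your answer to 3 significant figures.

A = πD²/4 = π(0.177)²/4 = 0.02461 m²; mean velocity V = ṁ/(ρA) = 0.603/(0.974 · 0.02461) = 25.16 m/s.
Reynolds number Re = ρVD/μ = 0.974 · 25.16 · 0.177 / 1.85e-05 = 2.345e+05.
Re > 4000 → turbulent. Relative roughness ε/D = 1.5e-06/0.177 = 8.47e-06. Haaland: 1/√f = -1.8 log₁₀[(8.47e-06/3.7)^1.11 + 6.9/2.345e+05] = -1.8 log₁₀[5.49e-07 + 2.94e-05] = 8.142, so f = 0.01509.
Darcy-Weisbach: ΔP = f(L/D)(ρV²/2) = 0.01509·(101/0.177)·(0.974·25.16²/2) = 0.01509·570.6·308.3 = 2654 Pa.
ΔP = 2654 Pa = 0.0265 bar.

ΔP ≈ 0.0265 bar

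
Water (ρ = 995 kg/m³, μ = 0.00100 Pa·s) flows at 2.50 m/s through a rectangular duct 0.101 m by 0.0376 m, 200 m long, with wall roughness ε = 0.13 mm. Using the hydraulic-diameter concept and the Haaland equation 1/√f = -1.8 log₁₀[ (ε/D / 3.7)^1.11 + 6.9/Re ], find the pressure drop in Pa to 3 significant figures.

ΔP ≈ 290000 Pa

Hydraulic diameter D_h = 4A/P = 4·(0.101·0.0376)/(2·(0.101+0.0376)) = 0.01519/0.2772 = 0.0548 m.
Re = ρVD_h/μ = 995·2.5·0.0548/0.001 = 1.363e+05.
ε/D_h = 0.00013/0.0548 = 0.00237; Haaland gives 1/√f = -1.8 log₁₀[0.000286+5.06e-05] = 6.252, so f = 0.02558.
ΔP = f(L/D_h)(ρV²/2) = 0.02558·200/0.0548·3109 = 2.903e+05 Pa.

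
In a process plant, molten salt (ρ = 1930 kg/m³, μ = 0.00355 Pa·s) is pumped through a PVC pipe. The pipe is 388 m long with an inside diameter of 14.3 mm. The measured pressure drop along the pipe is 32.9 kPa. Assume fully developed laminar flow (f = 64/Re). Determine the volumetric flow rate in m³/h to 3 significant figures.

For laminar flow, f = 64/Re with Re = ρVD/μ, so Darcy-Weisbach reduces to ΔP = 32μLV/D². Solving for V: V = ΔP·D²/(32μL) = 3.29e+04·(0.0143)²/(32·0.00355·388) = 0.1526 m/s.
Check: Re = ρVD/μ = 1930·0.1526·0.0143/0.00355 = 1187 < 2300, so the laminar assumption holds.
Q = V·A = 0.1526·(π/4·0.0143²) = 2.451e-05 m³/s = 0.0883 m³/h.

Q ≈ 0.0883 m³/h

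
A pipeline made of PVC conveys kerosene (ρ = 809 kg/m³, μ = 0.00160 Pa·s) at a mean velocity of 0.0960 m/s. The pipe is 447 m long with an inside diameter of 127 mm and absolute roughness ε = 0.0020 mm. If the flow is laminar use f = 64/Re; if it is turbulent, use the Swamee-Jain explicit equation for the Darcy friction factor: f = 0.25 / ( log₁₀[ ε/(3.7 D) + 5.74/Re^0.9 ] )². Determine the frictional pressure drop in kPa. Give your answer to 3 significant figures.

ΔP ≈ 0.467 kPa

Reynolds number Re = ρVD/μ = 809 · 0.096 · 0.127 / 0.0016 = 6165.
Re > 4000 → turbulent. Relative roughness ε/D = 2e-06/0.127 = 1.57e-05. Swamee-Jain: f = 0.25/(log₁₀[1.57e-05/3.7 + 5.74/6165^0.9])² = 0.25/(log₁₀[4.26e-06 + 0.00223])² = 0.25/(-2.651)² = 0.03557.
Darcy-Weisbach: ΔP = f(L/D)(ρV²/2) = 0.03557·(447/0.127)·(809·0.096²/2) = 0.03557·3520·3.728 = 466.7 Pa.
ΔP = 466.7 Pa = 0.467 kPa.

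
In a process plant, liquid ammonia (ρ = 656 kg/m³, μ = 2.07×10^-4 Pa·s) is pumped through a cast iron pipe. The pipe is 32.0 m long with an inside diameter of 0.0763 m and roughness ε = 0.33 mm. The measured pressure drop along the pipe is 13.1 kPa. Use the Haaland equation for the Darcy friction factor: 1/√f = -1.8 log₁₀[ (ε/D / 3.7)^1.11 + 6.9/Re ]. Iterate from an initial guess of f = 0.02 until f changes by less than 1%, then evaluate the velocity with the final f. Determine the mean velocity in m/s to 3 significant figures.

V ≈ 1.80 m/s

Rearranging Darcy-Weisbach: V = √(2·ΔP·D/(f·L·ρ)). With ε/D = 0.00033/0.0763 = 0.00433, iterate starting from f = 0.02:
  f = 0.02 → V = √(2·1.31e+04·0.0763/(0.02·32·656)) = 2.182 m/s; Re = ρVD/μ = 5.276e+05; f → 0.02932
  f = 0.02932 → V = 1.802 m/s; Re = 4.358e+05; f → 0.02935
Converged (Δf/f < 1%). With the final f = 0.02935: V = √(2·1.31e+04·0.0763/(0.02935·32·656)) = 1.801 m/s.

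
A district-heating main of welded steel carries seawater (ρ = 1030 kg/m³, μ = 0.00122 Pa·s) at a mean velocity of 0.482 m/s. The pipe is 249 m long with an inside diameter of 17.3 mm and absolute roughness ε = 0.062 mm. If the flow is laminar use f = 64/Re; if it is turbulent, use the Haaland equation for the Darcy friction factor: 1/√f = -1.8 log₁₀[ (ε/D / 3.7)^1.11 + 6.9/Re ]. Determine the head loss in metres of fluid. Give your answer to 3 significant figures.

Reynolds number Re = ρVD/μ = 1030 · 0.482 · 0.0173 / 0.00122 = 7040.
Re > 4000 → turbulent. Relative roughness ε/D = 6.2e-05/0.0173 = 0.00358. Haaland: 1/√f = -1.8 log₁₀[(0.00358/3.7)^1.11 + 6.9/7040] = -1.8 log₁₀[0.000451 + 0.00098] = 5.12, so f = 0.03815.
Darcy-Weisbach: ΔP = f(L/D)(ρV²/2) = 0.03815·(249/0.0173)·(1030·0.482²/2) = 0.03815·1.439e+04·119.6 = 6.57e+04 Pa.
Head loss h_f = ΔP/(ρg) = 6.57e+04/(1030·9.81) = 6.50 m.

h_f ≈ 6.50 m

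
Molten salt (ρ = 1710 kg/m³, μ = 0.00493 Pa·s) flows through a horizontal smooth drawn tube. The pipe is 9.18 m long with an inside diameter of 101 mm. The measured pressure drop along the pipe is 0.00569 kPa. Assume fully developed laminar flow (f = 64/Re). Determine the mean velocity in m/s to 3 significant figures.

V ≈ 0.0401 m/s

For laminar flow, f = 64/Re with Re = ρVD/μ, so Darcy-Weisbach reduces to ΔP = 32μLV/D². Solving for V: V = ΔP·D²/(32μL) = 5.69·(0.101)²/(32·0.00493·9.18) = 0.04008 m/s.
Check: Re = ρVD/μ = 1710·0.04008·0.101/0.00493 = 1404 < 2300, so the laminar assumption holds.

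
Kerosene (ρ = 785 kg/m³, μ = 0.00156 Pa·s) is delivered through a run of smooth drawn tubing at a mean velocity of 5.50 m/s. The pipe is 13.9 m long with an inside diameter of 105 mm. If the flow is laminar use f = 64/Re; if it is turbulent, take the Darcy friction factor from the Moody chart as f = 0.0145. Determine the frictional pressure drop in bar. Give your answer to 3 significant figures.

Reynolds number Re = ρVD/μ = 785 · 5.5 · 0.105 / 0.00156 = 2.906e+05.
Re > 4000 → turbulent; use the Moody-chart value f = 0.0145.
Darcy-Weisbach: ΔP = f(L/D)(ρV²/2) = 0.0145·(13.9/0.105)·(785·5.5²/2) = 0.0145·132.4·1.187e+04 = 2.279e+04 Pa.
ΔP = 2.279e+04 Pa = 0.228 bar.

ΔP ≈ 0.228 bar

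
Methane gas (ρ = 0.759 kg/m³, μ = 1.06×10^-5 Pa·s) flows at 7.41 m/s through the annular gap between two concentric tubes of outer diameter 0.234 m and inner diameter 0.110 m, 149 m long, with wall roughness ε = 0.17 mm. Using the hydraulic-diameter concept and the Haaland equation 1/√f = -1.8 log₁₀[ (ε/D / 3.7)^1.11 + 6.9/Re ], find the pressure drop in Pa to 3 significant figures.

ΔP ≈ 601 Pa

Hydraulic diameter D_h = 4A/P = D_o - D_i = 0.234 - 0.11 = 0.124 m.
Re = ρVD_h/μ = 0.759·7.41·0.124/1.06e-05 = 6.579e+04.
ε/D_h = 0.00017/0.124 = 0.00137; Haaland gives 1/√f = -1.8 log₁₀[0.000155+0.000105] = 6.452, so f = 0.02402.
ΔP = f(L/D_h)(ρV²/2) = 0.02402·149/0.124·20.84 = 601.4 Pa.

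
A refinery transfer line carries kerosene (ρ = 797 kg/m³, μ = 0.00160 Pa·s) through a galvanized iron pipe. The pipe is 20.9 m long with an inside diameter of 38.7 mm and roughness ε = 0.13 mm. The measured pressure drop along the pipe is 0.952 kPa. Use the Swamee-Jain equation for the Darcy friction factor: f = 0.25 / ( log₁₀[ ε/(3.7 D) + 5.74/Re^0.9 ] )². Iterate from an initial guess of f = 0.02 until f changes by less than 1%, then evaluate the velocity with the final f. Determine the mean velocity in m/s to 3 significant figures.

V ≈ 0.335 m/s

Rearranging Darcy-Weisbach: V = √(2·ΔP·D/(f·L·ρ)). With ε/D = 0.00013/0.0387 = 0.00336, iterate starting from f = 0.02:
  f = 0.02 → V = √(2·952·0.0387/(0.02·20.9·797)) = 0.4703 m/s; Re = ρVD/μ = 9066; f → 0.03684
  f = 0.03684 → V = 0.3465 m/s; Re = 6680; f → 0.03919
  f = 0.03919 → V = 0.336 m/s; Re = 6476; f → 0.03946
Converged (Δf/f < 1%). With the final f = 0.03946: V = √(2·952·0.0387/(0.03946·20.9·797)) = 0.3348 m/s.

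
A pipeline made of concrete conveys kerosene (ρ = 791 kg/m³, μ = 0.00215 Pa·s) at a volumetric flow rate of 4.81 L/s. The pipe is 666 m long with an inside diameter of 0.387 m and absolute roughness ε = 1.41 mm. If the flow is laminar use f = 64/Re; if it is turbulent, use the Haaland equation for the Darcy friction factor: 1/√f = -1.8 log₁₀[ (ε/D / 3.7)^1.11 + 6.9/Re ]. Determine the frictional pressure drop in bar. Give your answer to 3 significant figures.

ΔP ≈ 4.53×10^-4 bar

Q = 4.81 L/s = 4.81/1000 = 0.00481 m³/s.
Cross-sectional area A = πD²/4 = π(0.387)²/4 = 0.1176 m²; mean velocity V = Q/A = 0.00481/0.1176 = 0.04089 m/s.
Reynolds number Re = ρVD/μ = 791 · 0.04089 · 0.387 / 0.00215 = 5822.
Re > 4000 → turbulent. Relative roughness ε/D = 0.00141/0.387 = 0.00364. Haaland: 1/√f = -1.8 log₁₀[(0.00364/3.7)^1.11 + 6.9/5822] = -1.8 log₁₀[0.00046 + 0.00119] = 5.011, so f = 0.03983.
Darcy-Weisbach: ΔP = f(L/D)(ρV²/2) = 0.03983·(666/0.387)·(791·0.04089²/2) = 0.03983·1721·0.6613 = 45.33 Pa.
ΔP = 45.33 Pa = 4.53×10^-4 bar.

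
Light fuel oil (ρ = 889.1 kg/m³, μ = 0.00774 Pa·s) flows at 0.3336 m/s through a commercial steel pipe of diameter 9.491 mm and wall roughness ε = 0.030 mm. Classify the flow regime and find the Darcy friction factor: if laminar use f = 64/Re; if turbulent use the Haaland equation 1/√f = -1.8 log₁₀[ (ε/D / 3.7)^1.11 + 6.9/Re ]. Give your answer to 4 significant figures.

Re = ρVD/μ = 889.1·0.3336·0.009491/0.00774 = 363.7.
Re < 2300 → laminar, so f = 64/Re = 0.176 (roughness is irrelevant in laminar flow).

f ≈ 0.1760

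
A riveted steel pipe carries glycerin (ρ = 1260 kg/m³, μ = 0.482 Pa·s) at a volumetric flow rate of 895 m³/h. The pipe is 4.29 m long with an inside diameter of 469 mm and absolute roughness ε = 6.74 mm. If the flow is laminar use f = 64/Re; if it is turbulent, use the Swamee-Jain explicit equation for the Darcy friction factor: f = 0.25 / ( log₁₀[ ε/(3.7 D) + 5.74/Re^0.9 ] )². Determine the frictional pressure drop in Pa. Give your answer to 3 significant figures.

ΔP ≈ 433 Pa

Q = 895 m³/h = 895/3600 = 0.2486 m³/s.
Cross-sectional area A = πD²/4 = π(0.469)²/4 = 0.1728 m²; mean velocity V = Q/A = 0.2486/0.1728 = 1.439 m/s.
Reynolds number Re = ρVD/μ = 1260 · 1.439 · 0.469 / 0.482 = 1764.
Re < 2300 → laminar flow, so f = 64/Re = 64/1764 = 0.03627 (the turbulent correlation is not needed).
Darcy-Weisbach: ΔP = f(L/D)(ρV²/2) = 0.03627·(4.29/0.469)·(1260·1.439²/2) = 0.03627·9.147·1305 = 432.9 Pa.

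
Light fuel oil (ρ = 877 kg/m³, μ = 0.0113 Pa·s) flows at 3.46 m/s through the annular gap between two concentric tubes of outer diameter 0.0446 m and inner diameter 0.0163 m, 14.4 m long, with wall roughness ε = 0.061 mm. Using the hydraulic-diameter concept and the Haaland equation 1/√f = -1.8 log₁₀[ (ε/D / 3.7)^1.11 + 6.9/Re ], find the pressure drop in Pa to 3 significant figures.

Hydraulic diameter D_h = 4A/P = D_o - D_i = 0.0446 - 0.0163 = 0.0283 m.
Re = ρVD_h/μ = 877·3.46·0.0283/0.0113 = 7599.
ε/D_h = 6.1e-05/0.0283 = 0.00216; Haaland gives 1/√f = -1.8 log₁₀[0.000257+0.000908] = 5.281, so f = 0.03586.
ΔP = f(L/D_h)(ρV²/2) = 0.03586·14.4/0.0283·5250 = 9.579e+04 Pa.

ΔP ≈ 95800 Pa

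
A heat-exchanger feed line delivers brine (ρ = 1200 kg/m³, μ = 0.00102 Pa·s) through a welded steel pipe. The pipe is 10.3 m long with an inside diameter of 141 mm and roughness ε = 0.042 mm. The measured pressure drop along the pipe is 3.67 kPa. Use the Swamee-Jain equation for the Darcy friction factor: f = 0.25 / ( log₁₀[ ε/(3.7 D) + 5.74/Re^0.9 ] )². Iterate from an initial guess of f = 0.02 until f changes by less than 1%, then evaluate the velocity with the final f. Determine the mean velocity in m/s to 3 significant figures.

V ≈ 2.24 m/s

Rearranging Darcy-Weisbach: V = √(2·ΔP·D/(f·L·ρ)). With ε/D = 4.2e-05/0.141 = 0.000298, iterate starting from f = 0.02:
  f = 0.02 → V = √(2·3670·0.141/(0.02·10.3·1200)) = 2.046 m/s; Re = ρVD/μ = 3.394e+05; f → 0.01686
  f = 0.01686 → V = 2.229 m/s; Re = 3.697e+05; f → 0.01674
Converged (Δf/f < 1%). With the final f = 0.01674: V = √(2·3670·0.141/(0.01674·10.3·1200)) = 2.237 m/s.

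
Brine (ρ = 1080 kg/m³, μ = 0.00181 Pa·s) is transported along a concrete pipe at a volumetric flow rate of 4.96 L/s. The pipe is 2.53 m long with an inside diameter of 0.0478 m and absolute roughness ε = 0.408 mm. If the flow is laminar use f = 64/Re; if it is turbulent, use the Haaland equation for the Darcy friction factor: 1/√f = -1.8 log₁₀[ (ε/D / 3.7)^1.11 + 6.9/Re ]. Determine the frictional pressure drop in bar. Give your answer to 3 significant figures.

Q = 4.96 L/s = 4.96/1000 = 0.00496 m³/s.
Cross-sectional area A = πD²/4 = π(0.0478)²/4 = 0.001795 m²; mean velocity V = Q/A = 0.00496/0.001795 = 2.764 m/s.
Reynolds number Re = ρVD/μ = 1080 · 2.764 · 0.0478 / 0.00181 = 7.883e+04.
Re > 4000 → turbulent. Relative roughness ε/D = 0.000408/0.0478 = 0.00854. Haaland: 1/√f = -1.8 log₁₀[(0.00854/3.7)^1.11 + 6.9/7.883e+04] = -1.8 log₁₀[0.00118 + 8.75e-05] = 5.213, so f = 0.0368.
Darcy-Weisbach: ΔP = f(L/D)(ρV²/2) = 0.0368·(2.53/0.0478)·(1080·2.764²/2) = 0.0368·52.93·4125 = 8035 Pa.
ΔP = 8035 Pa = 0.0804 bar.

ΔP ≈ 0.0804 bar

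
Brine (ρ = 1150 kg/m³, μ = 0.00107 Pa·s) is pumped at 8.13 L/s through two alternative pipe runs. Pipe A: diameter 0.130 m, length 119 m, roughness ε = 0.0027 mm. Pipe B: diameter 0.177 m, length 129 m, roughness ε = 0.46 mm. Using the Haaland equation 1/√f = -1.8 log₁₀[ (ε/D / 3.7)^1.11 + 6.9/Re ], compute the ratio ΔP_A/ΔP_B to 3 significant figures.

ΔP_A/ΔP_B ≈ 2.94

Pipe A: V = Q/A = 0.00813/0.01327 = 0.6125 m/s; Re = 8.558e+04; ε/D = 2.08e-05; Haaland → f = 0.01849; ΔP_A = f(L/D)(ρV²/2) = 3651 Pa.
Pipe B: V = Q/A = 0.00813/0.02461 = 0.3304 m/s; Re = 6.286e+04; ε/D = 0.0026; Haaland → f = 0.02716; ΔP_B = f(L/D)(ρV²/2) = 1243 Pa.
ΔP_A/ΔP_B = 3651/1243 = 2.94.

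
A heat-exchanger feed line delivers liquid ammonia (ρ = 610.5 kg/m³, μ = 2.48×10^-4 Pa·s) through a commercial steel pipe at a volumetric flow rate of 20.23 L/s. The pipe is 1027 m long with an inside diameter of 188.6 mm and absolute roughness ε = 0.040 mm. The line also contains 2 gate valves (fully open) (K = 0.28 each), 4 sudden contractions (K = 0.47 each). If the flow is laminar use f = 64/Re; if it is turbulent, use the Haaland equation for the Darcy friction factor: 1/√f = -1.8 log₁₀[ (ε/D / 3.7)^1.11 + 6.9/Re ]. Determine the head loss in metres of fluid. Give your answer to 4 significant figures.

Q = 20.23 L/s = 20.23/1000 = 0.02023 m³/s.
Cross-sectional area A = πD²/4 = π(0.1886)²/4 = 0.02794 m²; mean velocity V = Q/A = 0.02023/0.02794 = 0.7241 m/s.
Reynolds number Re = ρVD/μ = 610.5 · 0.7241 · 0.1886 / 0.000248 = 3.362e+05.
Re > 4000 → turbulent. Relative roughness ε/D = 4e-05/0.1886 = 0.000212. Haaland: 1/√f = -1.8 log₁₀[(0.000212/3.7)^1.11 + 6.9/3.362e+05] = -1.8 log₁₀[1.96e-05 + 2.05e-05] = 7.914, so f = 0.01597.
Total minor-loss coefficient ΣK = 2·0.28 + 4·0.47 = 2.44.
ΔP = [f·L/D + ΣK]·(ρV²/2) = [0.01597·1027/0.1886 + 2.44]·(610.5·0.7241²/2) = [86.94 + 2.44]·160.1 = 1.431e+04 Pa.
Head loss h_f = ΔP/(ρg) = 1.431e+04/(610.5·9.81) = 2.389 m.

h_f ≈ 2.389 m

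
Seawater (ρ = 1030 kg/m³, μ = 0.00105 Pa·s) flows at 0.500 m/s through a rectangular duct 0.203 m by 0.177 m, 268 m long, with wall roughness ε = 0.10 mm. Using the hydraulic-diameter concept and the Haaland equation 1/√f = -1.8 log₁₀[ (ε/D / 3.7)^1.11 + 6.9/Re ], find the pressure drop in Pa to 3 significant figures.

Hydraulic diameter D_h = 4A/P = 4·(0.203·0.177)/(2·(0.203+0.177)) = 0.1437/0.76 = 0.1891 m.
Re = ρVD_h/μ = 1030·0.5·0.1891/0.00105 = 9.275e+04.
ε/D_h = 0.0001/0.1891 = 0.000529; Haaland gives 1/√f = -1.8 log₁₀[5.4e-05+7.44e-05] = 7.005, so f = 0.02038.
ΔP = f(L/D_h)(ρV²/2) = 0.02038·268/0.1891·128.8 = 3719 Pa.

ΔP ≈ 3720 Pa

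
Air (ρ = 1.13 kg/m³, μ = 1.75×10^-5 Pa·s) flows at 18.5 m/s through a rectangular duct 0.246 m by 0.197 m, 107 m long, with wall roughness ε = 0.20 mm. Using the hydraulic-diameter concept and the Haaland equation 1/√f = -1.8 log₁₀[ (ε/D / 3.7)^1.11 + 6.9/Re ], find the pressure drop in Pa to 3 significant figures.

Hydraulic diameter D_h = 4A/P = 4·(0.246·0.197)/(2·(0.246+0.197)) = 0.1938/0.886 = 0.2188 m.
Re = ρVD_h/μ = 1.13·18.5·0.2188/1.75e-05 = 2.614e+05.
ε/D_h = 0.0002/0.2188 = 0.000914; Haaland gives 1/√f = -1.8 log₁₀[9.91e-05+2.64e-05] = 7.023, so f = 0.02028.
ΔP = f(L/D_h)(ρV²/2) = 0.02028·107/0.2188·193.4 = 1918 Pa.

ΔP ≈ 1920 Pa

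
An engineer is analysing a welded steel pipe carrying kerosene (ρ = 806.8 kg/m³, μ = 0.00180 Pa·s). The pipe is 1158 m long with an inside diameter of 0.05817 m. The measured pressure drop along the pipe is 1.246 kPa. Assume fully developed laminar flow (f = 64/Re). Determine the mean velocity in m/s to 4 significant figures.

For laminar flow, f = 64/Re with Re = ρVD/μ, so Darcy-Weisbach reduces to ΔP = 32μLV/D². Solving for V: V = ΔP·D²/(32μL) = 1246·(0.05817)²/(32·0.0018·1158) = 0.06321 m/s.
Check: Re = ρVD/μ = 806.8·0.06321·0.05817/0.0018 = 1648 < 2300, so the laminar assumption holds.

V ≈ 0.06321 m/s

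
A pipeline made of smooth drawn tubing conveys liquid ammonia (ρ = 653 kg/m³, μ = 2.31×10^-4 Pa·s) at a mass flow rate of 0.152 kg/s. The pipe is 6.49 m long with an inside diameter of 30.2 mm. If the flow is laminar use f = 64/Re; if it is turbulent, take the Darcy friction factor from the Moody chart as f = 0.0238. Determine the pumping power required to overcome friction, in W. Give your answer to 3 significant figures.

A = πD²/4 = π(0.0302)²/4 = 0.0007163 m²; mean velocity V = ṁ/(ρA) = 0.152/(653 · 0.0007163) = 0.325 m/s.
Reynolds number Re = ρVD/μ = 653 · 0.325 · 0.0302 / 0.000231 = 2.774e+04.
Re > 4000 → turbulent; use the Moody-chart value f = 0.0238.
Darcy-Weisbach: ΔP = f(L/D)(ρV²/2) = 0.0238·(6.49/0.0302)·(653·0.325²/2) = 0.0238·214.9·34.48 = 176.3 Pa.
Q = ṁ/ρ = 0.152/653 = 0.0002328 m³/s.
Pumping power P = QΔP = 0.0002328·176.3 = 0.04105 W = 0.0410 W.

P ≈ 0.0410 W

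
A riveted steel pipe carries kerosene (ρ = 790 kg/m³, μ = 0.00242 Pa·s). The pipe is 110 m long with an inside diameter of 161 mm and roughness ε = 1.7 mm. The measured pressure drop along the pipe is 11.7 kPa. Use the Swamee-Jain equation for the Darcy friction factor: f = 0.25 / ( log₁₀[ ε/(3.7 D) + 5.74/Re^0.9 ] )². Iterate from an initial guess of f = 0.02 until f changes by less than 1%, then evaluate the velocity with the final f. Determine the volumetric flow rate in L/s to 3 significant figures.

Rearranging Darcy-Weisbach: V = √(2·ΔP·D/(f·L·ρ)). With ε/D = 0.0017/0.161 = 0.0106, iterate starting from f = 0.02:
  f = 0.02 → V = √(2·1.17e+04·0.161/(0.02·110·790)) = 1.472 m/s; Re = ρVD/μ = 7.738e+04; f → 0.03965
  f = 0.03965 → V = 1.046 m/s; Re = 5.496e+04; f → 0.04001
Converged (Δf/f < 1%). With the final f = 0.04001: V = √(2·1.17e+04·0.161/(0.04001·110·790)) = 1.041 m/s.
Q = V·A = 1.041·(π/4·0.161²) = 0.02119 m³/s = 21.2 L/s.

Q ≈ 21.2 L/s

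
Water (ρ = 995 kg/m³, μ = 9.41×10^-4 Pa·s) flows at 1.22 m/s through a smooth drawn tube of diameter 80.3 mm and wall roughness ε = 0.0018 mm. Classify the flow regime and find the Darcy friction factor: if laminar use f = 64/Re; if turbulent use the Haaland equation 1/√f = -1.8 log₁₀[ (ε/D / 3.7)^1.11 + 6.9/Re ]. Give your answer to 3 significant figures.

f ≈ 0.0178

Re = ρVD/μ = 995·1.22·0.0803/0.000941 = 1.036e+05.
Re > 4000 → turbulent. ε/D = 1.8e-06/0.0803 = 2.24e-05; Haaland: 1/√f = -1.8 log₁₀[1.62e-06 + 6.66e-05] = 7.499, so f = 0.01778.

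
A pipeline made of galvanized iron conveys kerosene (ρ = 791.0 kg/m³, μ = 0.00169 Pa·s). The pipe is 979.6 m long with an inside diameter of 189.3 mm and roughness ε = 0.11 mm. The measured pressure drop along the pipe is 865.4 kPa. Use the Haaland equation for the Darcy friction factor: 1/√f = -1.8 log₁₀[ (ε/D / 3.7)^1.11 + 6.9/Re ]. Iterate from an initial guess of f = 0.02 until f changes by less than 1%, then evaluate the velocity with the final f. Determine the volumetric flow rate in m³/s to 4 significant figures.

Q ≈ 0.1357 m³/s

Rearranging Darcy-Weisbach: V = √(2·ΔP·D/(f·L·ρ)). With ε/D = 0.00011/0.1893 = 0.000581, iterate starting from f = 0.02:
  f = 0.02 → V = √(2·8.654e+05·0.1893/(0.02·979.6·791)) = 4.598 m/s; Re = ρVD/μ = 4.074e+05; f → 0.01823
  f = 0.01823 → V = 4.816 m/s; Re = 4.267e+05; f → 0.01819
Converged (Δf/f < 1%). With the final f = 0.01819: V = √(2·8.654e+05·0.1893/(0.01819·979.6·791)) = 4.821 m/s.
Q = V·A = 4.821·(π/4·0.1893²) = 0.1357 m³/s = 0.1357 m³/s.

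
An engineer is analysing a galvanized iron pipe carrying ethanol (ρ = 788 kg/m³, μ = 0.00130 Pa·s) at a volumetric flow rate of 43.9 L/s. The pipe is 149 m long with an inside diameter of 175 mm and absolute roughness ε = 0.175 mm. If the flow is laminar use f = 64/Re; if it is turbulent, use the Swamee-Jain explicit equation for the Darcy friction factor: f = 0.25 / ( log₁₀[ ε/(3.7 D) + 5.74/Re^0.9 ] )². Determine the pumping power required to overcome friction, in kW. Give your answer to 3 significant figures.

P ≈ 1.04 kW

Q = 43.9 L/s = 43.9/1000 = 0.0439 m³/s.
Cross-sectional area A = πD²/4 = π(0.175)²/4 = 0.02405 m²; mean velocity V = Q/A = 0.0439/0.02405 = 1.825 m/s.
Reynolds number Re = ρVD/μ = 788 · 1.825 · 0.175 / 0.0013 = 1.936e+05.
Re > 4000 → turbulent. Relative roughness ε/D = 0.000175/0.175 = 0.001. Swamee-Jain: f = 0.25/(log₁₀[0.001/3.7 + 5.74/1.936e+05^0.9])² = 0.25/(log₁₀[0.00027 + 0.0001])² = 0.25/(-3.431)² = 0.02123.
Darcy-Weisbach: ΔP = f(L/D)(ρV²/2) = 0.02123·(149/0.175)·(788·1.825²/2) = 0.02123·851.4·1312 = 2.373e+04 Pa.
Pumping power P = QΔP = 0.0439·2.373e+04 = 1042 W = 1.04 kW.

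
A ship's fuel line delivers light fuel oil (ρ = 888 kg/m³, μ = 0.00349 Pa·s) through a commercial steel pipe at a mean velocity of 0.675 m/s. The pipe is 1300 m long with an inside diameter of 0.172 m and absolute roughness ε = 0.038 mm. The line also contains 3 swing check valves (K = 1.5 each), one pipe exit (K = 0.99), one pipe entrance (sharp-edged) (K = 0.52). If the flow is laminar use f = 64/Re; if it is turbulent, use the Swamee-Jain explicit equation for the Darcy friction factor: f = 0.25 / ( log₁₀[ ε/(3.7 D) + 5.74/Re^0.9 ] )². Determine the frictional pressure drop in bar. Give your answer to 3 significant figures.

ΔP ≈ 0.381 bar

Reynolds number Re = ρVD/μ = 888 · 0.675 · 0.172 / 0.00349 = 2.954e+04.
Re > 4000 → turbulent. Relative roughness ε/D = 3.8e-05/0.172 = 0.000221. Swamee-Jain: f = 0.25/(log₁₀[0.000221/3.7 + 5.74/2.954e+04^0.9])² = 0.25/(log₁₀[5.97e-05 + 0.000544])² = 0.25/(-3.219)² = 0.02412.
Total minor-loss coefficient ΣK = 3·1.5 + 1·0.99 + 1·0.52 = 6.01.
ΔP = [f·L/D + ΣK]·(ρV²/2) = [0.02412·1300/0.172 + 6.01]·(888·0.675²/2) = [182.3 + 6.01]·202.3 = 3.81e+04 Pa.
ΔP = 3.81e+04 Pa = 0.381 bar.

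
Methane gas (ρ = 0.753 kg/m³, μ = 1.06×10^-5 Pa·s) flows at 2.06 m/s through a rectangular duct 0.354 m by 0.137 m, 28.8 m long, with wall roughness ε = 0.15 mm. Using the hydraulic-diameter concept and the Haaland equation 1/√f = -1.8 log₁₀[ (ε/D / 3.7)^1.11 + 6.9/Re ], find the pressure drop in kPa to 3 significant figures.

Hydraulic diameter D_h = 4A/P = 4·(0.354·0.137)/(2·(0.354+0.137)) = 0.194/0.982 = 0.1975 m.
Re = ρVD_h/μ = 0.753·2.06·0.1975/1.06e-05 = 2.891e+04.
ε/D_h = 0.00015/0.1975 = 0.000759; Haaland gives 1/√f = -1.8 log₁₀[8.06e-05+0.000239] = 6.292, so f = 0.02526.
ΔP = f(L/D_h)(ρV²/2) = 0.02526·28.8/0.1975·1.598 = 5.883 Pa.
ΔP = 0.00588 kPa.

ΔP ≈ 0.00588 kPa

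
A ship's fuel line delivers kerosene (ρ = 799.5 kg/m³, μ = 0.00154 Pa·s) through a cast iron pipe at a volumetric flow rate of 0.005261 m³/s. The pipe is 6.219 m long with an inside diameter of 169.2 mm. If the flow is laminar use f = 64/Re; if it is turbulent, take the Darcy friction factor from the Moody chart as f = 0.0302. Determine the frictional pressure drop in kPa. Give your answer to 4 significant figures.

ΔP ≈ 0.02429 kPa

Cross-sectional area A = πD²/4 = π(0.1692)²/4 = 0.02248 m²; mean velocity V = Q/A = 0.005261/0.02248 = 0.234 m/s.
Reynolds number Re = ρVD/μ = 799.5 · 0.234 · 0.1692 / 0.00154 = 2.055e+04.
Re > 4000 → turbulent; use the Moody-chart value f = 0.0302.
Darcy-Weisbach: ΔP = f(L/D)(ρV²/2) = 0.0302·(6.219/0.1692)·(799.5·0.234²/2) = 0.0302·36.76·21.88 = 24.29 Pa.
ΔP = 24.29 Pa = 0.02429 kPa.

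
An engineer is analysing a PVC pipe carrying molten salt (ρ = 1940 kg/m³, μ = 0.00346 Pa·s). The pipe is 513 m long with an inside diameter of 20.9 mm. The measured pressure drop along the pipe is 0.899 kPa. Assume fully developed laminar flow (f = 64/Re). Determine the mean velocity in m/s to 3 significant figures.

For laminar flow, f = 64/Re with Re = ρVD/μ, so Darcy-Weisbach reduces to ΔP = 32μLV/D². Solving for V: V = ΔP·D²/(32μL) = 899·(0.0209)²/(32·0.00346·513) = 0.006914 m/s.
Check: Re = ρVD/μ = 1940·0.006914·0.0209/0.00346 = 81.02 < 2300, so the laminar assumption holds.

V ≈ 0.00691 m/s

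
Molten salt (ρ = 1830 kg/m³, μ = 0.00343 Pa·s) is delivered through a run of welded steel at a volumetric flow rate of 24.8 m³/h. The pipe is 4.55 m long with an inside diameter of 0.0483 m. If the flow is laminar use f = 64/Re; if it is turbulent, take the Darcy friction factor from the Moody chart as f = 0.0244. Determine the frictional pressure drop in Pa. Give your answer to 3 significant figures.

Q = 24.8 m³/h = 24.8/3600 = 0.006889 m³/s.
Cross-sectional area A = πD²/4 = π(0.0483)²/4 = 0.001832 m²; mean velocity V = Q/A = 0.006889/0.001832 = 3.76 m/s.
Reynolds number Re = ρVD/μ = 1830 · 3.76 · 0.0483 / 0.00343 = 9.689e+04.
Re > 4000 → turbulent; use the Moody-chart value f = 0.0244.
Darcy-Weisbach: ΔP = f(L/D)(ρV²/2) = 0.0244·(4.55/0.0483)·(1830·3.76²/2) = 0.0244·94.2·1.293e+04 = 2.973e+04 Pa.

ΔP ≈ 29700 Pa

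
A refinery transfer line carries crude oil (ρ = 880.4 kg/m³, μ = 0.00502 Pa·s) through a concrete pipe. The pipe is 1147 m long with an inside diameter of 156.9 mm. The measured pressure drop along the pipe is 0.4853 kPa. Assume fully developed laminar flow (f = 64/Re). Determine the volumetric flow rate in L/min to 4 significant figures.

Q ≈ 75.22 L/min

For laminar flow, f = 64/Re with Re = ρVD/μ, so Darcy-Weisbach reduces to ΔP = 32μLV/D². Solving for V: V = ΔP·D²/(32μL) = 485.3·(0.1569)²/(32·0.00502·1147) = 0.06484 m/s.
Check: Re = ρVD/μ = 880.4·0.06484·0.1569/0.00502 = 1784 < 2300, so the laminar assumption holds.
Q = V·A = 0.06484·(π/4·0.1569²) = 0.001254 m³/s = 75.22 L/min.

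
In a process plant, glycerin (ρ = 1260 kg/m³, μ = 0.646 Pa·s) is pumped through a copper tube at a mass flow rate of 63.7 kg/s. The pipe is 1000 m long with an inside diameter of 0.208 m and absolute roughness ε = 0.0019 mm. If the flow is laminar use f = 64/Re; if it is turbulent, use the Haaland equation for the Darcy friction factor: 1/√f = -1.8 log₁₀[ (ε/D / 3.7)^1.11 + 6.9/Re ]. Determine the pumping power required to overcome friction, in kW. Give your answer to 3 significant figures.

P ≈ 35.9 kW

A = πD²/4 = π(0.208)²/4 = 0.03398 m²; mean velocity V = ṁ/(ρA) = 63.7/(1260 · 0.03398) = 1.488 m/s.
Reynolds number Re = ρVD/μ = 1260 · 1.488 · 0.208 / 0.646 = 603.6.
Re < 2300 → laminar flow, so f = 64/Re = 64/603.6 = 0.106 (the turbulent correlation is not needed).
Darcy-Weisbach: ΔP = f(L/D)(ρV²/2) = 0.106·(1000/0.208)·(1260·1.488²/2) = 0.106·4808·1395 = 7.109e+05 Pa.
Q = ṁ/ρ = 63.7/1260 = 0.05056 m³/s.
Pumping power P = QΔP = 0.05056·7.109e+05 = 35940 W = 35.9 kW.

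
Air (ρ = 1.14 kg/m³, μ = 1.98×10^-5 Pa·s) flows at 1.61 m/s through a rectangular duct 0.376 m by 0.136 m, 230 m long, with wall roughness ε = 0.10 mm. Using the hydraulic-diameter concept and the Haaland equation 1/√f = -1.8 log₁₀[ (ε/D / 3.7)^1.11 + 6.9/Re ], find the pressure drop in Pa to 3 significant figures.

Hydraulic diameter D_h = 4A/P = 4·(0.376·0.136)/(2·(0.376+0.136)) = 0.2045/1.024 = 0.1998 m.
Re = ρVD_h/μ = 1.14·1.61·0.1998/1.98e-05 = 1.852e+04.
ε/D_h = 0.0001/0.1998 = 0.000501; Haaland gives 1/√f = -1.8 log₁₀[5.08e-05+0.000373] = 6.072, so f = 0.02712.
ΔP = f(L/D_h)(ρV²/2) = 0.02712·230/0.1998·1.477 = 46.15 Pa.

ΔP ≈ 46.1 Pa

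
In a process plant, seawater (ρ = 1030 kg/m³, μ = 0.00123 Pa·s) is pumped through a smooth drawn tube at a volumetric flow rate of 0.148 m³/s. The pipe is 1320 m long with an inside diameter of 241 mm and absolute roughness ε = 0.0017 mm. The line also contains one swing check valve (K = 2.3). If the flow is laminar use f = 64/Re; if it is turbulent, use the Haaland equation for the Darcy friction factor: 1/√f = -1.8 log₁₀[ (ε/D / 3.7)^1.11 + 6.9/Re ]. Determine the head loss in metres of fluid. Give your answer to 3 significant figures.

Cross-sectional area A = πD²/4 = π(0.241)²/4 = 0.04562 m²; mean velocity V = Q/A = 0.148/0.04562 = 3.244 m/s.
Reynolds number Re = ρVD/μ = 1030 · 3.244 · 0.241 / 0.00123 = 6.548e+05.
Re > 4000 → turbulent. Relative roughness ε/D = 1.7e-06/0.241 = 7.05e-06. Haaland: 1/√f = -1.8 log₁₀[(7.05e-06/3.7)^1.11 + 6.9/6.548e+05] = -1.8 log₁₀[4.48e-07 + 1.05e-05] = 8.926, so f = 0.01255.
Total minor-loss coefficient ΣK = 1·2.3 = 2.3.
ΔP = [f·L/D + ΣK]·(ρV²/2) = [0.01255·1320/0.241 + 2.3]·(1030·3.244²/2) = [68.74 + 2.3]·5421 = 3.851e+05 Pa.
Head loss h_f = ΔP/(ρg) = 3.851e+05/(1030·9.81) = 38.1 m.

h_f ≈ 38.1 m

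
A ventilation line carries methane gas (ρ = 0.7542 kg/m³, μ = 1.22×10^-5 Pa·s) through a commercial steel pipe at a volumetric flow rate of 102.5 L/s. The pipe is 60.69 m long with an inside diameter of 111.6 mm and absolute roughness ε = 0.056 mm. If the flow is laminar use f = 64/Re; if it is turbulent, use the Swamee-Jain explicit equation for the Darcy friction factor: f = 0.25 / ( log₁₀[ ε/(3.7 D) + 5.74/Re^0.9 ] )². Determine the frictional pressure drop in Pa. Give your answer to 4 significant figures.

ΔP ≈ 480.8 Pa

Q = 102.5 L/s = 102.5/1000 = 0.1025 m³/s.
Cross-sectional area A = πD²/4 = π(0.1116)²/4 = 0.009782 m²; mean velocity V = Q/A = 0.1025/0.009782 = 10.48 m/s.
Reynolds number Re = ρVD/μ = 0.7542 · 10.48 · 0.1116 / 1.22e-05 = 7.229e+04.
Re > 4000 → turbulent. Relative roughness ε/D = 5.6e-05/0.1116 = 0.000502. Swamee-Jain: f = 0.25/(log₁₀[0.000502/3.7 + 5.74/7.229e+04^0.9])² = 0.25/(log₁₀[0.000136 + 0.000243])² = 0.25/(-3.422)² = 0.02135.
Darcy-Weisbach: ΔP = f(L/D)(ρV²/2) = 0.02135·(60.69/0.1116)·(0.7542·10.48²/2) = 0.02135·543.8·41.41 = 480.8 Pa.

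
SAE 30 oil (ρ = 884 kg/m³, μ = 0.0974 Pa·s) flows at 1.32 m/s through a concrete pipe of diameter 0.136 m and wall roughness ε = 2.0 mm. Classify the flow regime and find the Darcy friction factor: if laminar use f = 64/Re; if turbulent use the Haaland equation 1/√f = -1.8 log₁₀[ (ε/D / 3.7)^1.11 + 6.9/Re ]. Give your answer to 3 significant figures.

f ≈ 0.0393

Re = ρVD/μ = 884·1.32·0.136/0.0974 = 1629.
Re < 2300 → laminar, so f = 64/Re = 0.03928 (roughness is irrelevant in laminar flow).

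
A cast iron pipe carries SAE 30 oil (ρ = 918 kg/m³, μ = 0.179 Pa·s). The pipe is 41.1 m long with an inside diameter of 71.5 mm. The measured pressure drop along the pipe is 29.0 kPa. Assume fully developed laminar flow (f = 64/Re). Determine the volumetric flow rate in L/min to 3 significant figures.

Q ≈ 152 L/min

For laminar flow, f = 64/Re with Re = ρVD/μ, so Darcy-Weisbach reduces to ΔP = 32μLV/D². Solving for V: V = ΔP·D²/(32μL) = 2.9e+04·(0.0715)²/(32·0.179·41.1) = 0.6297 m/s.
Check: Re = ρVD/μ = 918·0.6297·0.0715/0.179 = 230.9 < 2300, so the laminar assumption holds.
Q = V·A = 0.6297·(π/4·0.0715²) = 0.002529 m³/s = 152 L/min.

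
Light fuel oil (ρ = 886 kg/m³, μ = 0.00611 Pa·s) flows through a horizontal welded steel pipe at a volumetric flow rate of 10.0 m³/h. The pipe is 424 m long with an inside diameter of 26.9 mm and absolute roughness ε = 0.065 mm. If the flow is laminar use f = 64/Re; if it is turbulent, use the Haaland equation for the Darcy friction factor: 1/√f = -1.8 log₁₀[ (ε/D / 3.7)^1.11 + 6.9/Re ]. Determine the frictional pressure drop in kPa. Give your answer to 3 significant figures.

ΔP ≈ 5080 kPa

Q = 10.0 m³/h = 10.0/3600 = 0.002778 m³/s.
Cross-sectional area A = πD²/4 = π(0.0269)²/4 = 0.0005683 m²; mean velocity V = Q/A = 0.002778/0.0005683 = 4.888 m/s.
Reynolds number Re = ρVD/μ = 886 · 4.888 · 0.0269 / 0.00611 = 1.907e+04.
Re > 4000 → turbulent. Relative roughness ε/D = 6.5e-05/0.0269 = 0.00242. Haaland: 1/√f = -1.8 log₁₀[(0.00242/3.7)^1.11 + 6.9/1.907e+04] = -1.8 log₁₀[0.000291 + 0.000362] = 5.733, so f = 0.03043.
Darcy-Weisbach: ΔP = f(L/D)(ρV²/2) = 0.03043·(424/0.0269)·(886·4.888²/2) = 0.03043·1.576e+04·1.058e+04 = 5.076e+06 Pa.
ΔP = 5.076e+06 Pa = 5080 kPa.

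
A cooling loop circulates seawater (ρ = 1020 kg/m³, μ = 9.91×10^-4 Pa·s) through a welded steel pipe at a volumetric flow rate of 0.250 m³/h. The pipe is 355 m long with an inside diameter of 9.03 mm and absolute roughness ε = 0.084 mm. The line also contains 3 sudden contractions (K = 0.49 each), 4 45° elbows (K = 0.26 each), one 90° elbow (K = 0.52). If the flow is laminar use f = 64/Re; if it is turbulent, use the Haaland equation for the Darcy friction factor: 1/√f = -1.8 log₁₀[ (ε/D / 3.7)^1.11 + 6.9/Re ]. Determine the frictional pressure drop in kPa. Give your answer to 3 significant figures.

ΔP ≈ 998 kPa

Q = 0.250 m³/h = 0.250/3600 = 6.944e-05 m³/s.
Cross-sectional area A = πD²/4 = π(0.00903)²/4 = 6.404e-05 m²; mean velocity V = Q/A = 6.944e-05/6.404e-05 = 1.084 m/s.
Reynolds number Re = ρVD/μ = 1020 · 1.084 · 0.00903 / 0.000991 = 1.008e+04.
Re > 4000 → turbulent. Relative roughness ε/D = 8.4e-05/0.00903 = 0.0093. Haaland: 1/√f = -1.8 log₁₀[(0.0093/3.7)^1.11 + 6.9/1.008e+04] = -1.8 log₁₀[0.0013 + 0.000685] = 4.864, so f = 0.04228.
Total minor-loss coefficient ΣK = 3·0.49 + 4·0.26 + 1·0.52 = 3.03.
ΔP = [f·L/D + ΣK]·(ρV²/2) = [0.04228·355/0.00903 + 3.03]·(1020·1.084²/2) = [1662 + 3.03]·599.7 = 9.985e+05 Pa.
ΔP = 9.985e+05 Pa = 998 kPa.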